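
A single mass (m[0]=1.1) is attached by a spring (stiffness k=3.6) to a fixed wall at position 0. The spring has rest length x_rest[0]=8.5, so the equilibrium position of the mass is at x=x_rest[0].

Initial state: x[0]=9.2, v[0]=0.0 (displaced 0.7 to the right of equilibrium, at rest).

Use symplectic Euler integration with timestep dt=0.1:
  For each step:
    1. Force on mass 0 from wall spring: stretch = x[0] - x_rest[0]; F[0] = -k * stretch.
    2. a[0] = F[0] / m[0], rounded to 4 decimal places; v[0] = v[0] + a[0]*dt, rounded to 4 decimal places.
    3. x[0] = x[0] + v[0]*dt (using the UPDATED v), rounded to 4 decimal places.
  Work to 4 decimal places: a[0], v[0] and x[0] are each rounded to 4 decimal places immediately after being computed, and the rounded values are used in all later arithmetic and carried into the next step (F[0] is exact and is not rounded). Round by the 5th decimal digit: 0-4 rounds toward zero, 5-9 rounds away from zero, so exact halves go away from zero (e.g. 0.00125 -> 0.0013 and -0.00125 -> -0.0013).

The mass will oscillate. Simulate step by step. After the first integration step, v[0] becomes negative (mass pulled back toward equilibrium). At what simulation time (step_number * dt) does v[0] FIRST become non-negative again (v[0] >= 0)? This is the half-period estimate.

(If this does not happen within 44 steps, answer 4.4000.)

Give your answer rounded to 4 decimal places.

Step 0: x=[9.2000] v=[0.0000]
Step 1: x=[9.1771] v=[-0.2291]
Step 2: x=[9.1320] v=[-0.4507]
Step 3: x=[9.0663] v=[-0.6575]
Step 4: x=[8.9820] v=[-0.8428]
Step 5: x=[8.8819] v=[-1.0006]
Step 6: x=[8.7693] v=[-1.1256]
Step 7: x=[8.6479] v=[-1.2137]
Step 8: x=[8.5217] v=[-1.2621]
Step 9: x=[8.3948] v=[-1.2692]
Step 10: x=[8.2713] v=[-1.2348]
Step 11: x=[8.1553] v=[-1.1600]
Step 12: x=[8.0506] v=[-1.0472]
Step 13: x=[7.9606] v=[-0.9001]
Step 14: x=[7.8882] v=[-0.7236]
Step 15: x=[7.8359] v=[-0.5234]
Step 16: x=[7.8053] v=[-0.3061]
Step 17: x=[7.7974] v=[-0.0787]
Step 18: x=[7.8125] v=[0.1512]
First v>=0 after going negative at step 18, time=1.8000

Answer: 1.8000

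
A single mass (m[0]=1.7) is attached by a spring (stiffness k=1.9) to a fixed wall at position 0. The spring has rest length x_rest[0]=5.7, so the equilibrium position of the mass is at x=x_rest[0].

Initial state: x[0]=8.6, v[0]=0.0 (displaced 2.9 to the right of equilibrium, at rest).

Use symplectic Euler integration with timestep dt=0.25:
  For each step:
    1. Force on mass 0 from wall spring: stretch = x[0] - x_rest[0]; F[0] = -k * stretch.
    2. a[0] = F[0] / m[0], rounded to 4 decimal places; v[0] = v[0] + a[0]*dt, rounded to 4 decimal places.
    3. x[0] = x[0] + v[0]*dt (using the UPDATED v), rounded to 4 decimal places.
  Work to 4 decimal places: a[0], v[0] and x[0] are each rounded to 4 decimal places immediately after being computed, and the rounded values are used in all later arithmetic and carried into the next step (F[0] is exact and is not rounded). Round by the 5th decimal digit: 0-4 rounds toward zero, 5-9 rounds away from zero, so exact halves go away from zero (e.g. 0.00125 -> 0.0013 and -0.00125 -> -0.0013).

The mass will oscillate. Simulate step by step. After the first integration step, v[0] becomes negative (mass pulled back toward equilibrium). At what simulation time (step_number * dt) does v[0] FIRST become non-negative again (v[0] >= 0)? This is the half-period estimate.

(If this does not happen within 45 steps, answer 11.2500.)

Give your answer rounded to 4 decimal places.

Step 0: x=[8.6000] v=[0.0000]
Step 1: x=[8.3974] v=[-0.8103]
Step 2: x=[8.0064] v=[-1.5640]
Step 3: x=[7.4543] v=[-2.2084]
Step 4: x=[6.7797] v=[-2.6986]
Step 5: x=[6.0296] v=[-3.0003]
Step 6: x=[5.2565] v=[-3.0924]
Step 7: x=[4.5144] v=[-2.9685]
Step 8: x=[3.8551] v=[-2.6372]
Step 9: x=[3.3247] v=[-2.1217]
Step 10: x=[2.9602] v=[-1.4580]
Step 11: x=[2.7871] v=[-0.6925]
Step 12: x=[2.8175] v=[0.1214]
First v>=0 after going negative at step 12, time=3.0000

Answer: 3.0000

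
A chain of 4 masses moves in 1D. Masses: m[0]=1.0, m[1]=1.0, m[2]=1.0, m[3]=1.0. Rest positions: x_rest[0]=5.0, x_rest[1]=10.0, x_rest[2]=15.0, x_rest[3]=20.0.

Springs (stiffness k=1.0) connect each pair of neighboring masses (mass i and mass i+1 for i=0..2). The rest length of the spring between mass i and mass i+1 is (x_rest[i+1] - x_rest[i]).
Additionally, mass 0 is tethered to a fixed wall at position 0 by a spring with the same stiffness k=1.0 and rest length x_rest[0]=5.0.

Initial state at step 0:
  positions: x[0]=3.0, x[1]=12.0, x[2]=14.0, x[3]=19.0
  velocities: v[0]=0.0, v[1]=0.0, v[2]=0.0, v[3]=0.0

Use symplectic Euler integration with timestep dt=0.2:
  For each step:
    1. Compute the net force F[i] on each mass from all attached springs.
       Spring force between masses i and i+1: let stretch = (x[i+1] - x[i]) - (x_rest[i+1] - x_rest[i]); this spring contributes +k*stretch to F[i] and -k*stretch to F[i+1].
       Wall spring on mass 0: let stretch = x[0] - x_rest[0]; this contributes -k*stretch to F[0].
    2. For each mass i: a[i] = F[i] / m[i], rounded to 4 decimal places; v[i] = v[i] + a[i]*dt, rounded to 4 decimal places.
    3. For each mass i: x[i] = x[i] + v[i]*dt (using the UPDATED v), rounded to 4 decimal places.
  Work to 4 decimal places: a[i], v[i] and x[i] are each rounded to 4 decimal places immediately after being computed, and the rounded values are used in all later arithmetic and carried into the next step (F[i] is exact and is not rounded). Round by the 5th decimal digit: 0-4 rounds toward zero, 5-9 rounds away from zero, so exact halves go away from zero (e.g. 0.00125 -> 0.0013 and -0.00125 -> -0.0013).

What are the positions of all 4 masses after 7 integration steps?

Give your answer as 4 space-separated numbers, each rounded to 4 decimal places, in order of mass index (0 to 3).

Answer: 6.6293 7.8559 15.3593 19.4168

Derivation:
Step 0: x=[3.0000 12.0000 14.0000 19.0000] v=[0.0000 0.0000 0.0000 0.0000]
Step 1: x=[3.2400 11.7200 14.1200 19.0000] v=[1.2000 -1.4000 0.6000 0.0000]
Step 2: x=[3.6896 11.1968 14.3392 19.0048] v=[2.2480 -2.6160 1.0960 0.0240]
Step 3: x=[4.2919 10.4990 14.6193 19.0230] v=[3.0115 -3.4890 1.4006 0.0909]
Step 4: x=[4.9708 9.7177 14.9108 19.0650] v=[3.3945 -3.9064 1.4573 0.2102]
Step 5: x=[5.6407 8.9543 15.1607 19.1409] v=[3.3497 -3.8172 1.2495 0.3794]
Step 6: x=[6.2176 8.3066 15.3216 19.2576] v=[2.8843 -3.2386 0.8043 0.5834]
Step 7: x=[6.6293 7.8559 15.3593 19.4168] v=[2.0586 -2.2534 0.1885 0.7962]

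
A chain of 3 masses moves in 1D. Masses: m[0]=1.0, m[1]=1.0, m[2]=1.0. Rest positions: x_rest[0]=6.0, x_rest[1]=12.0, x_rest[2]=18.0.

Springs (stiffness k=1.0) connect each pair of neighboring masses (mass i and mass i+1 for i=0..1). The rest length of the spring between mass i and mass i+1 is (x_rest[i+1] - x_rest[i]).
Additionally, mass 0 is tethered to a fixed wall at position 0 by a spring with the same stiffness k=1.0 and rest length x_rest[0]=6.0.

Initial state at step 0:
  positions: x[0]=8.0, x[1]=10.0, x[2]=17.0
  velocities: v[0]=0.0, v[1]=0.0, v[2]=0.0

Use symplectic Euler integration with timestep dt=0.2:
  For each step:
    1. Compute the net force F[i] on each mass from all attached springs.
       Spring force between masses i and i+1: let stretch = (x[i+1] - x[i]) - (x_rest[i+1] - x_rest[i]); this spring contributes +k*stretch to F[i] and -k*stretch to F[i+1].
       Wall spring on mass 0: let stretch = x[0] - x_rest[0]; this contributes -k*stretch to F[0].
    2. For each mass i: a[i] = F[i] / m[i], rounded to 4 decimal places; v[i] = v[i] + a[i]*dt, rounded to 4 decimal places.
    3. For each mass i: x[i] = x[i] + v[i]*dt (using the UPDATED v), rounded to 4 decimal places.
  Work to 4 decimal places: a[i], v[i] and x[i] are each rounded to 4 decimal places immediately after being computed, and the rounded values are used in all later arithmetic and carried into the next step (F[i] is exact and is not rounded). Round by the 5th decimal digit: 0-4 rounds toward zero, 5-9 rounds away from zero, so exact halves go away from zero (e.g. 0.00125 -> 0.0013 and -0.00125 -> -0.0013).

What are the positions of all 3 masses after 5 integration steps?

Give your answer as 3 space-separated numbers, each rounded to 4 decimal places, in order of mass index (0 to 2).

Answer: 5.2642 12.1458 16.6966

Derivation:
Step 0: x=[8.0000 10.0000 17.0000] v=[0.0000 0.0000 0.0000]
Step 1: x=[7.7600 10.2000 16.9600] v=[-1.2000 1.0000 -0.2000]
Step 2: x=[7.3072 10.5728 16.8896] v=[-2.2640 1.8640 -0.3520]
Step 3: x=[6.6927 11.0676 16.8065] v=[-3.0723 2.4742 -0.4154]
Step 4: x=[5.9855 11.6170 16.7339] v=[-3.5359 2.7470 -0.3632]
Step 5: x=[5.2642 12.1458 16.6966] v=[-3.6067 2.6441 -0.1866]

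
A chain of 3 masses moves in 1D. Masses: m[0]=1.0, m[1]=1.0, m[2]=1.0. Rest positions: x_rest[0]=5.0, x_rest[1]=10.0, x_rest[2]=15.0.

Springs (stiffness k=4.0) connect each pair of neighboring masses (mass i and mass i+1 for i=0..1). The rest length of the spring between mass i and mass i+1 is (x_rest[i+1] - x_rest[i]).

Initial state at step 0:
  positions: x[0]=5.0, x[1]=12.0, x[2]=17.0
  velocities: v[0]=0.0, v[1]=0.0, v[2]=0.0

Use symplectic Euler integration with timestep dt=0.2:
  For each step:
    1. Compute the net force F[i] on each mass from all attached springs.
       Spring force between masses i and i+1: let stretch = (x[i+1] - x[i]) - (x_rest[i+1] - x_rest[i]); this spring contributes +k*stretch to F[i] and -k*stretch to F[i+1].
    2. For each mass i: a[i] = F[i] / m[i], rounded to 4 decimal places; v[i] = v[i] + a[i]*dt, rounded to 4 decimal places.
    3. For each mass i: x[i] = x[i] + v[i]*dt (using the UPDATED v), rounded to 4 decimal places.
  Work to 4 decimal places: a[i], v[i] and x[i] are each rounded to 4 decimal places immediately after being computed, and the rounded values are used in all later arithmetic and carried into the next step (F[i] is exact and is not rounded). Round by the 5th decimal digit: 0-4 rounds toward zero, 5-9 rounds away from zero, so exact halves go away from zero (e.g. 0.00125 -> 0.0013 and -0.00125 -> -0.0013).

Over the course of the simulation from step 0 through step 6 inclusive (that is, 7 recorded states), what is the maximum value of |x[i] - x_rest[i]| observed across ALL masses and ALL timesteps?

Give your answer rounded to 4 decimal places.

Answer: 2.2573

Derivation:
Step 0: x=[5.0000 12.0000 17.0000] v=[0.0000 0.0000 0.0000]
Step 1: x=[5.3200 11.6800 17.0000] v=[1.6000 -1.6000 0.0000]
Step 2: x=[5.8576 11.1936 16.9488] v=[2.6880 -2.4320 -0.2560]
Step 3: x=[6.4490 10.7743 16.7768] v=[2.9568 -2.0966 -0.8602]
Step 4: x=[6.9324 10.6233 16.4444] v=[2.4170 -0.7548 -1.6622]
Step 5: x=[7.2063 10.8132 15.9806] v=[1.3697 0.9494 -2.3191]
Step 6: x=[7.2573 11.2528 15.4900] v=[0.2552 2.1978 -2.4530]
Max displacement = 2.2573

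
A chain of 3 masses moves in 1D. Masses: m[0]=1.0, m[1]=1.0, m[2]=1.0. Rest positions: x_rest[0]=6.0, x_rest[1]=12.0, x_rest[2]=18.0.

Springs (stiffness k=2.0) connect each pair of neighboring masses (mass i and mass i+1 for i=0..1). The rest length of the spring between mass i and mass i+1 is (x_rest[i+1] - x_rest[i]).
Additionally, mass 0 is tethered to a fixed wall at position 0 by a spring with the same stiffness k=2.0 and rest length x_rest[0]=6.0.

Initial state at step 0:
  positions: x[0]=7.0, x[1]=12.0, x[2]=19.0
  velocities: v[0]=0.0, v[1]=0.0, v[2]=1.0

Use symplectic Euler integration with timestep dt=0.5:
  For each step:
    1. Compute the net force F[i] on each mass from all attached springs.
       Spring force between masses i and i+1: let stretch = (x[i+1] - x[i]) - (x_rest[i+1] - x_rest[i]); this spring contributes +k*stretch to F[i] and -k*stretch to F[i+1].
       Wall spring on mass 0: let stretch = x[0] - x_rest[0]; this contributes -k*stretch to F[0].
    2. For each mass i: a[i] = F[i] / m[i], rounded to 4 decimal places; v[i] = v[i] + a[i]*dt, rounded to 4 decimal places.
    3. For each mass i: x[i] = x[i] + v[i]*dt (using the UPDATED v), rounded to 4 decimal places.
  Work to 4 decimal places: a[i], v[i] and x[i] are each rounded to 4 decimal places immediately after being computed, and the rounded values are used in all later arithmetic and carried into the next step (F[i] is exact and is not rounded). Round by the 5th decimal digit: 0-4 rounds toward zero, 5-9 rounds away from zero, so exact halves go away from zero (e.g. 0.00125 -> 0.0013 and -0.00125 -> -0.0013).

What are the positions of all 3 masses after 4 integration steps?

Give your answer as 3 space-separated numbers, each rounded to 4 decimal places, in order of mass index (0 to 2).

Step 0: x=[7.0000 12.0000 19.0000] v=[0.0000 0.0000 1.0000]
Step 1: x=[6.0000 13.0000 19.0000] v=[-2.0000 2.0000 0.0000]
Step 2: x=[5.5000 13.5000 19.0000] v=[-1.0000 1.0000 0.0000]
Step 3: x=[6.2500 12.7500 19.2500] v=[1.5000 -1.5000 0.5000]
Step 4: x=[7.1250 12.0000 19.2500] v=[1.7500 -1.5000 0.0000]

Answer: 7.1250 12.0000 19.2500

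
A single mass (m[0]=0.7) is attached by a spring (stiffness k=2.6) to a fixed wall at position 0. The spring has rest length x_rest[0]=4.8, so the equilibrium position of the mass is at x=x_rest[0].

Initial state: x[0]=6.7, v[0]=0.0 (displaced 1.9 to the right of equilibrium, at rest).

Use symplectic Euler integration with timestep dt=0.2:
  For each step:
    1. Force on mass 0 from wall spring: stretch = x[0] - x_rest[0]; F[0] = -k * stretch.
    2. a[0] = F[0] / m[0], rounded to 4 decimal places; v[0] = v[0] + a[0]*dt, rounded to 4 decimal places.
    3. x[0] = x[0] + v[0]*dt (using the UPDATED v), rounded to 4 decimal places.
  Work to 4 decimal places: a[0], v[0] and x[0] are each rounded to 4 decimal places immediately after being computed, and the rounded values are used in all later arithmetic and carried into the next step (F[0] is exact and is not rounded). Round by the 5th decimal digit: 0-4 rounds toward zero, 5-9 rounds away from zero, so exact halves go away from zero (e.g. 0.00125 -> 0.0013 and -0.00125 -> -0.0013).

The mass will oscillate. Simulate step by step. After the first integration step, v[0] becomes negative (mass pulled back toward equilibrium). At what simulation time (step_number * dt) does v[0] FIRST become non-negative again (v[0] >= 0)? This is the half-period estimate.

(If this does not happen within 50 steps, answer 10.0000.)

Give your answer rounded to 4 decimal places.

Step 0: x=[6.7000] v=[0.0000]
Step 1: x=[6.4177] v=[-1.4114]
Step 2: x=[5.8951] v=[-2.6131]
Step 3: x=[5.2098] v=[-3.4266]
Step 4: x=[4.4636] v=[-3.7310]
Step 5: x=[3.7674] v=[-3.4811]
Step 6: x=[3.2246] v=[-2.7140]
Step 7: x=[2.9159] v=[-1.5437]
Step 8: x=[2.8871] v=[-0.1441]
Step 9: x=[3.1425] v=[1.2769]
First v>=0 after going negative at step 9, time=1.8000

Answer: 1.8000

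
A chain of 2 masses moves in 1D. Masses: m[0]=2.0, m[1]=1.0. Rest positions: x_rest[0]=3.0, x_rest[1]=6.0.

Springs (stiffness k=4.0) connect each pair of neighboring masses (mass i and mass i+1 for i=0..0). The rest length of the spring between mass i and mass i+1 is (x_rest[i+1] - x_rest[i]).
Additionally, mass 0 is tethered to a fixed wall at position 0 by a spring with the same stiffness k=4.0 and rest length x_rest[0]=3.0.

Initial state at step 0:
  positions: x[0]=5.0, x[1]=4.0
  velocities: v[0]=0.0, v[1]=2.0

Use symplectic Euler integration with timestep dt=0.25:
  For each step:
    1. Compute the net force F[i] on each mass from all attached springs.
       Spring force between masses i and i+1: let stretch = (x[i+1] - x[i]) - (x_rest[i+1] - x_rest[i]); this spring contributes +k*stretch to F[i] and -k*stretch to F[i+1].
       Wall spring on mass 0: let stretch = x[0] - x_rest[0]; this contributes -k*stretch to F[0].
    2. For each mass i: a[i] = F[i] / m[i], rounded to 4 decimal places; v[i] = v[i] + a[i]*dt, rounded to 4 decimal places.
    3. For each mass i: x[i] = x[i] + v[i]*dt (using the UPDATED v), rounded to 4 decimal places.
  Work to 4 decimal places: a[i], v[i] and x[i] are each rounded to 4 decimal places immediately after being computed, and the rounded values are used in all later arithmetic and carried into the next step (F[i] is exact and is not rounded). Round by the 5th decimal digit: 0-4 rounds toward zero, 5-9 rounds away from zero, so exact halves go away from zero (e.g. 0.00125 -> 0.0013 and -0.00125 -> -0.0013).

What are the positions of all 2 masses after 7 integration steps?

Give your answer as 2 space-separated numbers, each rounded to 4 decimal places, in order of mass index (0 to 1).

Answer: 4.2744 5.5876

Derivation:
Step 0: x=[5.0000 4.0000] v=[0.0000 2.0000]
Step 1: x=[4.2500 5.5000] v=[-3.0000 6.0000]
Step 2: x=[3.1250 7.4375] v=[-4.5000 7.7500]
Step 3: x=[2.1484 9.0469] v=[-3.9063 6.4375]
Step 4: x=[1.7656 9.6817] v=[-1.5313 2.5390]
Step 5: x=[2.1516 9.0874] v=[1.5440 -2.3771]
Step 6: x=[3.1356 7.5092] v=[3.9361 -6.3129]
Step 7: x=[4.2744 5.5876] v=[4.5551 -7.6865]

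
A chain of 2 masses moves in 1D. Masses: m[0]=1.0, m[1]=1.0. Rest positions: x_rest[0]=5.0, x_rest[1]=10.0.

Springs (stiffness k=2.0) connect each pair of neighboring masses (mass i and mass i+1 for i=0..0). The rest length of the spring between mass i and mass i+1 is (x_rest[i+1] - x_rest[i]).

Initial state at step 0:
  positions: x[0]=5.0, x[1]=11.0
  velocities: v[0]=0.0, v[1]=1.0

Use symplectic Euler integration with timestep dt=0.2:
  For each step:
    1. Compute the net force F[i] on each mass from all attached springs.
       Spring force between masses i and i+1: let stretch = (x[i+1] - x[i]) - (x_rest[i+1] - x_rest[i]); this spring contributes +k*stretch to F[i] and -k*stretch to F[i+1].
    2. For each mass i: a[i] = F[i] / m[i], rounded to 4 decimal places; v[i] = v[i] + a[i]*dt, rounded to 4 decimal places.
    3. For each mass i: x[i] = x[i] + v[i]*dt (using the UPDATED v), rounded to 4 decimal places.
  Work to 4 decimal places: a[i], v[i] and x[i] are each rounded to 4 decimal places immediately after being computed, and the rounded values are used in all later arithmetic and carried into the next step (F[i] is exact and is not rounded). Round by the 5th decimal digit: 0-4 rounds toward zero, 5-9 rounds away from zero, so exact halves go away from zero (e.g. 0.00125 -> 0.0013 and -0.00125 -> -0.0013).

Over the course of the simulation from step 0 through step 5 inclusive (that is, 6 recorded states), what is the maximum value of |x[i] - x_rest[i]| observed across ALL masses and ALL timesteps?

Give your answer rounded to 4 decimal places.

Answer: 1.1568

Derivation:
Step 0: x=[5.0000 11.0000] v=[0.0000 1.0000]
Step 1: x=[5.0800 11.1200] v=[0.4000 0.6000]
Step 2: x=[5.2432 11.1568] v=[0.8160 0.1840]
Step 3: x=[5.4795 11.1205] v=[1.1814 -0.1814]
Step 4: x=[5.7671 11.0329] v=[1.4378 -0.4378]
Step 5: x=[6.0759 10.9241] v=[1.5441 -0.5441]
Max displacement = 1.1568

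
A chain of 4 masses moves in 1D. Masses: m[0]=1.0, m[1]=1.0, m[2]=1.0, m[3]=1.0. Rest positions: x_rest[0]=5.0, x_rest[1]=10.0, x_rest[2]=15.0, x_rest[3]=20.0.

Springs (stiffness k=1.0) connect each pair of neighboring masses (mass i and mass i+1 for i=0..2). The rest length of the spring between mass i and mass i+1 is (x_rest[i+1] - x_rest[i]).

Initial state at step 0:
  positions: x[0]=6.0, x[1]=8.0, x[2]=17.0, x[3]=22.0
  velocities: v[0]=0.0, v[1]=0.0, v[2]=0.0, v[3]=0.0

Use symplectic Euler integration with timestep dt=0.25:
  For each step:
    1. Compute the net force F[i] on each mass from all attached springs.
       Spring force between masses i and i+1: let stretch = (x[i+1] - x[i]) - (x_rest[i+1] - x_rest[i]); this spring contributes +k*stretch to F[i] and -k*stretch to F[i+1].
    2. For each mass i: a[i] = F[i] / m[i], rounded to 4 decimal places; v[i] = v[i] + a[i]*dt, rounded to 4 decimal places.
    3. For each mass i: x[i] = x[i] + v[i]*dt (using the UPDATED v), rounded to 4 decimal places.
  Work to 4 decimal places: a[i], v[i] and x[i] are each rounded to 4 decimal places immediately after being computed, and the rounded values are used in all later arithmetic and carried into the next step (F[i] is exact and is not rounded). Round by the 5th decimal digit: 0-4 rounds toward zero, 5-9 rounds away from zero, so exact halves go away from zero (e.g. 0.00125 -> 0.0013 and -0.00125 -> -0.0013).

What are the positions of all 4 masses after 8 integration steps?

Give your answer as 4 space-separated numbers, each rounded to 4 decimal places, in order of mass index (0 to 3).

Step 0: x=[6.0000 8.0000 17.0000 22.0000] v=[0.0000 0.0000 0.0000 0.0000]
Step 1: x=[5.8125 8.4375 16.7500 22.0000] v=[-0.7500 1.7500 -1.0000 0.0000]
Step 2: x=[5.4766 9.2305 16.3086 21.9844] v=[-1.3438 3.1719 -1.7656 -0.0625]
Step 3: x=[5.0628 10.2313 15.7796 21.9265] v=[-1.6553 4.0030 -2.1162 -0.2315]
Step 4: x=[4.6595 11.2558 15.2880 21.7970] v=[-1.6132 4.0980 -1.9666 -0.5182]
Step 5: x=[4.3560 12.1201 14.9512 21.5731] v=[-1.2141 3.4570 -1.3474 -0.8955]
Step 6: x=[4.2252 12.6761 14.8513 21.2479] v=[-0.5231 2.2238 -0.3997 -1.3010]
Step 7: x=[4.3101 12.8398 15.0152 20.8354] v=[0.3396 0.6549 0.6557 -1.6502]
Step 8: x=[4.6156 12.6064 15.4069 20.3716] v=[1.2220 -0.9337 1.5669 -1.8553]

Answer: 4.6156 12.6064 15.4069 20.3716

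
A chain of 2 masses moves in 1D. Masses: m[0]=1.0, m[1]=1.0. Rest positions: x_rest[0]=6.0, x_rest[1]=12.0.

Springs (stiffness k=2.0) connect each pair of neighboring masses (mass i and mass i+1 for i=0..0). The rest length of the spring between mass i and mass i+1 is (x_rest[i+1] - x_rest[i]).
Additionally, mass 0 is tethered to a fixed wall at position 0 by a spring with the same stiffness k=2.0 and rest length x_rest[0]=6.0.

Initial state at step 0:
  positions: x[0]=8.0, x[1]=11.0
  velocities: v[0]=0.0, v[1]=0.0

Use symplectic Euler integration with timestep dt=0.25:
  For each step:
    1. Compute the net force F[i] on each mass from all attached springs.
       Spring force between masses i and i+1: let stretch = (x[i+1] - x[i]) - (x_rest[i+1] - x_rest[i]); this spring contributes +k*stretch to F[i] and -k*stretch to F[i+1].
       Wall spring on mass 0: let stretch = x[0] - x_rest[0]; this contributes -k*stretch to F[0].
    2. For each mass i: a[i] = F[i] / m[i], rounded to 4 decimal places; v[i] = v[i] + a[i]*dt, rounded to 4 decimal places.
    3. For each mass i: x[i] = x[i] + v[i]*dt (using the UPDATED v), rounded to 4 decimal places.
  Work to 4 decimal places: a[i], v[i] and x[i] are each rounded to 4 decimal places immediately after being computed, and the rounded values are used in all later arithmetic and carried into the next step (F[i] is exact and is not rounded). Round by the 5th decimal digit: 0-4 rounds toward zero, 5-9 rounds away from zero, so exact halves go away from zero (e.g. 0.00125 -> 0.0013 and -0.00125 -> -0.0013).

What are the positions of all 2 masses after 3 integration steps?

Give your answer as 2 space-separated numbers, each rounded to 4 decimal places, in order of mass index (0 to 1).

Answer: 5.1992 12.6660

Derivation:
Step 0: x=[8.0000 11.0000] v=[0.0000 0.0000]
Step 1: x=[7.3750 11.3750] v=[-2.5000 1.5000]
Step 2: x=[6.3281 12.0000] v=[-4.1875 2.5000]
Step 3: x=[5.1992 12.6660] v=[-4.5156 2.6641]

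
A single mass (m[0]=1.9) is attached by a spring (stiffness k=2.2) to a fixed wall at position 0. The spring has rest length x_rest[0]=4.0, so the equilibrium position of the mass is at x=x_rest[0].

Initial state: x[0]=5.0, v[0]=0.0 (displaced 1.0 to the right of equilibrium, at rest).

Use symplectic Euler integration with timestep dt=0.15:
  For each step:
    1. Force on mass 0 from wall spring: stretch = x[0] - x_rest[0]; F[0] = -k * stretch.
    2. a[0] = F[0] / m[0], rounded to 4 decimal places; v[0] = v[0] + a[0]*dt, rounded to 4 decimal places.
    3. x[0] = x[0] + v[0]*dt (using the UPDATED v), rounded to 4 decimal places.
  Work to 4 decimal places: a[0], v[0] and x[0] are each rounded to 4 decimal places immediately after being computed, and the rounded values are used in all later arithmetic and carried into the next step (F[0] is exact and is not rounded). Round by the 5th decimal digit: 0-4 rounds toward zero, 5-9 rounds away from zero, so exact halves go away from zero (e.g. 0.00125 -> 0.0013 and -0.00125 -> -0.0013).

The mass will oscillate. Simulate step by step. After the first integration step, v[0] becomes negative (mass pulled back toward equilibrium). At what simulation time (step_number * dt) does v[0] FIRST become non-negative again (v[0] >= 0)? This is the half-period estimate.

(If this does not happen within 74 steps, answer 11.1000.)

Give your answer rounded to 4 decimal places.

Step 0: x=[5.0000] v=[0.0000]
Step 1: x=[4.9739] v=[-0.1737]
Step 2: x=[4.9225] v=[-0.3429]
Step 3: x=[4.8470] v=[-0.5031]
Step 4: x=[4.7495] v=[-0.6502]
Step 5: x=[4.6324] v=[-0.7804]
Step 6: x=[4.4989] v=[-0.8902]
Step 7: x=[4.3524] v=[-0.9769]
Step 8: x=[4.1967] v=[-1.0381]
Step 9: x=[4.0359] v=[-1.0723]
Step 10: x=[3.8741] v=[-1.0785]
Step 11: x=[3.7156] v=[-1.0566]
Step 12: x=[3.5645] v=[-1.0072]
Step 13: x=[3.4248] v=[-0.9316]
Step 14: x=[3.3000] v=[-0.8317]
Step 15: x=[3.1935] v=[-0.7101]
Step 16: x=[3.1080] v=[-0.5700]
Step 17: x=[3.0457] v=[-0.4151]
Step 18: x=[3.0083] v=[-0.2494]
Step 19: x=[2.9967] v=[-0.0772]
Step 20: x=[3.0113] v=[0.0971]
First v>=0 after going negative at step 20, time=3.0000

Answer: 3.0000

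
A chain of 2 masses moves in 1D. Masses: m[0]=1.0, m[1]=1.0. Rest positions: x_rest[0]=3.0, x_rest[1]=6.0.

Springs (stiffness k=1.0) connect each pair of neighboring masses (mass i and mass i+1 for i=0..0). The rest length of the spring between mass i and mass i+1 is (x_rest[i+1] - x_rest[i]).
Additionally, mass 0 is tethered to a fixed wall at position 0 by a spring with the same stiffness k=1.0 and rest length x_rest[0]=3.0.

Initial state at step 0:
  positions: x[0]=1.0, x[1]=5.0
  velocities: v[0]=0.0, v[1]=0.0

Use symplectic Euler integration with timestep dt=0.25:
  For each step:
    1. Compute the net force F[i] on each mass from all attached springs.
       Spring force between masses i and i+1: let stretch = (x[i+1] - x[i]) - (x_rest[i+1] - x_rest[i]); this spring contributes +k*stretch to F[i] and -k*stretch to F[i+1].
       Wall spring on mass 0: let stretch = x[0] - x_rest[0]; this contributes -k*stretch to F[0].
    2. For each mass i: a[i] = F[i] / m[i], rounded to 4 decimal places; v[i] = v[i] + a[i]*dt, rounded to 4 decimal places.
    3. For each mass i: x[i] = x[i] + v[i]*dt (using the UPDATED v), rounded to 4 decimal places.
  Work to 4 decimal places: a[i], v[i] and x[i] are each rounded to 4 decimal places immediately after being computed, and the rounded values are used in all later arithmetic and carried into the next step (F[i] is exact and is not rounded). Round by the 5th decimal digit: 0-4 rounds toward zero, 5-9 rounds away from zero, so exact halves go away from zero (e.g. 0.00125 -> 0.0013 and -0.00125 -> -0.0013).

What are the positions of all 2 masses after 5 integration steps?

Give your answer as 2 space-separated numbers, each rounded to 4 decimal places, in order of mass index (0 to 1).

Answer: 2.9722 4.5381

Derivation:
Step 0: x=[1.0000 5.0000] v=[0.0000 0.0000]
Step 1: x=[1.1875 4.9375] v=[0.7500 -0.2500]
Step 2: x=[1.5352 4.8281] v=[1.3906 -0.4375]
Step 3: x=[1.9927 4.7004] v=[1.8300 -0.5107]
Step 4: x=[2.4949 4.5910] v=[2.0088 -0.4376]
Step 5: x=[2.9722 4.5381] v=[1.9091 -0.2116]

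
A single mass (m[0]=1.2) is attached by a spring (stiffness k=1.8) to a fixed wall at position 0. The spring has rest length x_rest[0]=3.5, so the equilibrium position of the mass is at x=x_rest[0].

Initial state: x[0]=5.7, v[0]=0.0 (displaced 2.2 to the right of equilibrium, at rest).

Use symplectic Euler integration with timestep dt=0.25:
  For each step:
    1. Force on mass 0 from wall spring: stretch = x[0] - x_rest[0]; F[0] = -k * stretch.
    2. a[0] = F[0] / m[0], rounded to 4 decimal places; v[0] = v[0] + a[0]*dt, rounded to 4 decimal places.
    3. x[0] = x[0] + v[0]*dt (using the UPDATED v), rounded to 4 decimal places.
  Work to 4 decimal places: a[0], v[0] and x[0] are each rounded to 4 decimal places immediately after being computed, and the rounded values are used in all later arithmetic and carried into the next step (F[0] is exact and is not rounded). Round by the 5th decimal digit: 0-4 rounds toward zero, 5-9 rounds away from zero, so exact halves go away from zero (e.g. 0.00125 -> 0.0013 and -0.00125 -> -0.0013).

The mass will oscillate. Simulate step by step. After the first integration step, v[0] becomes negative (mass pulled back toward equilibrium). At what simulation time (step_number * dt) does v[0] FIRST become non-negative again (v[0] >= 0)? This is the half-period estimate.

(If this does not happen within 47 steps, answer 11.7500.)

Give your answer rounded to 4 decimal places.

Step 0: x=[5.7000] v=[0.0000]
Step 1: x=[5.4938] v=[-0.8250]
Step 2: x=[5.1006] v=[-1.5727]
Step 3: x=[4.5574] v=[-2.1729]
Step 4: x=[3.9151] v=[-2.5694]
Step 5: x=[3.2338] v=[-2.7251]
Step 6: x=[2.5775] v=[-2.6253]
Step 7: x=[2.0077] v=[-2.2794]
Step 8: x=[1.5778] v=[-1.7198]
Step 9: x=[1.3281] v=[-0.9990]
Step 10: x=[1.2820] v=[-0.1845]
Step 11: x=[1.4438] v=[0.6473]
First v>=0 after going negative at step 11, time=2.7500

Answer: 2.7500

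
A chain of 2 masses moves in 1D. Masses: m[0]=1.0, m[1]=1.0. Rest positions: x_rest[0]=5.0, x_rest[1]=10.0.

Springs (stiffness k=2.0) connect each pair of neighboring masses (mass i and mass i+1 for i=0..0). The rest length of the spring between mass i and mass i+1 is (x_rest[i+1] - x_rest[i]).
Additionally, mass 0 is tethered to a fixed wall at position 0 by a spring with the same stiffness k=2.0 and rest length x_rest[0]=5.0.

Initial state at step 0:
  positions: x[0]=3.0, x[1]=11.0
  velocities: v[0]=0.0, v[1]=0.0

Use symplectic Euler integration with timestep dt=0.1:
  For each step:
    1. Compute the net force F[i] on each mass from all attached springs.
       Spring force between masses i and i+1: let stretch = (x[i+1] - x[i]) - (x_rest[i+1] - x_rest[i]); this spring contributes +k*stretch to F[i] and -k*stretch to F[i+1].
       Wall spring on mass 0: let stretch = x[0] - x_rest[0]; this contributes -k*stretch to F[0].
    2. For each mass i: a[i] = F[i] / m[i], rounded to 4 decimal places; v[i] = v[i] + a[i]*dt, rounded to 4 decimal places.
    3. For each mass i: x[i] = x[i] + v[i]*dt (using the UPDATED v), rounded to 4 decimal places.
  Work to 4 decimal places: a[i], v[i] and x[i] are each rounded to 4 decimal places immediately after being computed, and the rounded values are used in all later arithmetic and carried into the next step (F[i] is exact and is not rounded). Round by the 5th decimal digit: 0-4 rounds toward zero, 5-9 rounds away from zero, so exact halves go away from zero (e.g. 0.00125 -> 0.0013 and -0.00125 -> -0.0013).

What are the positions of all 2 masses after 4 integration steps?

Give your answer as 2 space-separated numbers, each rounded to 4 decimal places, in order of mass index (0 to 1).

Step 0: x=[3.0000 11.0000] v=[0.0000 0.0000]
Step 1: x=[3.1000 10.9400] v=[1.0000 -0.6000]
Step 2: x=[3.2948 10.8232] v=[1.9480 -1.1680]
Step 3: x=[3.5743 10.6558] v=[2.7947 -1.6737]
Step 4: x=[3.9239 10.4468] v=[3.4961 -2.0900]

Answer: 3.9239 10.4468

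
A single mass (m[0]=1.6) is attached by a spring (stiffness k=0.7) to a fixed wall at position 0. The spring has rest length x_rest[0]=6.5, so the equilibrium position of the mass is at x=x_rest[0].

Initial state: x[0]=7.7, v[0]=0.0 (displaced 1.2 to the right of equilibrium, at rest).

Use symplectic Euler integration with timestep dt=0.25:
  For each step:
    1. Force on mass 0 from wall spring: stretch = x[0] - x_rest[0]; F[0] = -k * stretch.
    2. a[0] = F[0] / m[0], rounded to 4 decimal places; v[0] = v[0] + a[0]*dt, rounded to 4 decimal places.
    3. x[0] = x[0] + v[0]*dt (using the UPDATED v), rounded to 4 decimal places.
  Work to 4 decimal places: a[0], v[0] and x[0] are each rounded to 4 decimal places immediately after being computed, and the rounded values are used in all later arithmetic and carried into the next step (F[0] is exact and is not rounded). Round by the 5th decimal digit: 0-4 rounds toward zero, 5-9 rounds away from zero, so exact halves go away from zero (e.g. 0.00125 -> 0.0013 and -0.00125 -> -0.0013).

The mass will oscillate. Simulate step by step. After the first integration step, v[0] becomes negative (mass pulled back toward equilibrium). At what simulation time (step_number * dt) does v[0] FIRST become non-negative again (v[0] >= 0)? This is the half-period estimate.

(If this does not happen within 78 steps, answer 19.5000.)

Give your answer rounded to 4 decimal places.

Step 0: x=[7.7000] v=[0.0000]
Step 1: x=[7.6672] v=[-0.1313]
Step 2: x=[7.6025] v=[-0.2590]
Step 3: x=[7.5076] v=[-0.3796]
Step 4: x=[7.3852] v=[-0.4898]
Step 5: x=[7.2386] v=[-0.5866]
Step 6: x=[7.0718] v=[-0.6674]
Step 7: x=[6.8893] v=[-0.7300]
Step 8: x=[6.6962] v=[-0.7726]
Step 9: x=[6.4977] v=[-0.7941]
Step 10: x=[6.2992] v=[-0.7939]
Step 11: x=[6.1062] v=[-0.7719]
Step 12: x=[5.9240] v=[-0.7288]
Step 13: x=[5.7576] v=[-0.6658]
Step 14: x=[5.6115] v=[-0.5846]
Step 15: x=[5.4897] v=[-0.4874]
Step 16: x=[5.3955] v=[-0.3769]
Step 17: x=[5.3315] v=[-0.2561]
Step 18: x=[5.2994] v=[-0.1283]
Step 19: x=[5.3002] v=[0.0030]
First v>=0 after going negative at step 19, time=4.7500

Answer: 4.7500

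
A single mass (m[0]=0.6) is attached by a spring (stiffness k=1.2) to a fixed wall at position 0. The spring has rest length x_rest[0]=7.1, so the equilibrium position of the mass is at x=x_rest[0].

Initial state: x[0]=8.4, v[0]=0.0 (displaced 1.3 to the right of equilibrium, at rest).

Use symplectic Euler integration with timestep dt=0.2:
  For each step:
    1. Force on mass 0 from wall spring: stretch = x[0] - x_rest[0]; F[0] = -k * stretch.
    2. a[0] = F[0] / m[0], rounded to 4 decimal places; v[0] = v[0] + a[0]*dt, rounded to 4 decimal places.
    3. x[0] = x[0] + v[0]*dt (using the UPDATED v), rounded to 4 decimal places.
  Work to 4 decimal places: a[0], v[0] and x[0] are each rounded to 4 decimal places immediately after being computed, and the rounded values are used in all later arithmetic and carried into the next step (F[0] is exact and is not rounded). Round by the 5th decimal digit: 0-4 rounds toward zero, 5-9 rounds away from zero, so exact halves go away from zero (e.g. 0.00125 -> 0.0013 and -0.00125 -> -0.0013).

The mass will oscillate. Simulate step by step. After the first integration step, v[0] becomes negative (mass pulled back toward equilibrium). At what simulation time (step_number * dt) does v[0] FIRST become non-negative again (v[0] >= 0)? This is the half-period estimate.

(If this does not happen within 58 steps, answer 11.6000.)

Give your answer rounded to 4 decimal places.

Answer: 2.4000

Derivation:
Step 0: x=[8.4000] v=[0.0000]
Step 1: x=[8.2960] v=[-0.5200]
Step 2: x=[8.0963] v=[-0.9984]
Step 3: x=[7.8169] v=[-1.3969]
Step 4: x=[7.4802] v=[-1.6837]
Step 5: x=[7.1130] v=[-1.8358]
Step 6: x=[6.7448] v=[-1.8410]
Step 7: x=[6.4050] v=[-1.6989]
Step 8: x=[6.1208] v=[-1.4209]
Step 9: x=[5.9150] v=[-1.0292]
Step 10: x=[5.8040] v=[-0.5552]
Step 11: x=[5.7966] v=[-0.0368]
Step 12: x=[5.8935] v=[0.4846]
First v>=0 after going negative at step 12, time=2.4000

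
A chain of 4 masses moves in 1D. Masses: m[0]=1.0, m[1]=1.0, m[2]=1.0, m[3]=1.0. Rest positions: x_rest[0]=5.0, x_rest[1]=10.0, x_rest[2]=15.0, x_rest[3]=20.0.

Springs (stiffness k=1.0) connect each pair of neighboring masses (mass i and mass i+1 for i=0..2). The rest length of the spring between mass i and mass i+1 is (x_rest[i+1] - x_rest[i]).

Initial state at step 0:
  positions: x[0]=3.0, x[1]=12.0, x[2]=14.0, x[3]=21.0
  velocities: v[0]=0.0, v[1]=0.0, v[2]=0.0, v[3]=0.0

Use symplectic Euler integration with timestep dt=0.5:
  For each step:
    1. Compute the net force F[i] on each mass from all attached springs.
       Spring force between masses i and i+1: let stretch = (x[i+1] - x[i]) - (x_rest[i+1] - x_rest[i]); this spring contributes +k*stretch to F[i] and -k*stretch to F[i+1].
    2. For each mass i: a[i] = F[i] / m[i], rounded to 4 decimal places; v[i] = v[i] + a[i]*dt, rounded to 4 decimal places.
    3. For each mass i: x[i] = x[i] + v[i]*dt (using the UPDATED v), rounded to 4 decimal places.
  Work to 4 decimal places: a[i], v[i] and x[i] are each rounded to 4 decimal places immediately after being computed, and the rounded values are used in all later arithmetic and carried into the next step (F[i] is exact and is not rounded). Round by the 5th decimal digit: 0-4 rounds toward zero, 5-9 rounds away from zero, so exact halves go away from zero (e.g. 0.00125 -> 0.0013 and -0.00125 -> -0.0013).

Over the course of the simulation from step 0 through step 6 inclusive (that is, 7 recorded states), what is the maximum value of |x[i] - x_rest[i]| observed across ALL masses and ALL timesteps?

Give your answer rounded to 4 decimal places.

Answer: 2.5000

Derivation:
Step 0: x=[3.0000 12.0000 14.0000 21.0000] v=[0.0000 0.0000 0.0000 0.0000]
Step 1: x=[4.0000 10.2500 15.2500 20.5000] v=[2.0000 -3.5000 2.5000 -1.0000]
Step 2: x=[5.3125 8.1875 16.5625 19.9375] v=[2.6250 -4.1250 2.6250 -1.1250]
Step 3: x=[6.0938 7.5000 16.6250 19.7813] v=[1.5625 -1.3750 0.1250 -0.3125]
Step 4: x=[5.9766 8.7422 15.1953 20.0860] v=[-0.2344 2.4844 -2.8594 0.6094]
Step 5: x=[5.3008 10.9063 13.3750 20.4181] v=[-1.3516 4.3282 -3.6406 0.6641]
Step 6: x=[4.7764 12.2862 12.6983 20.2394] v=[-1.0489 2.7598 -1.3534 -0.3575]
Max displacement = 2.5000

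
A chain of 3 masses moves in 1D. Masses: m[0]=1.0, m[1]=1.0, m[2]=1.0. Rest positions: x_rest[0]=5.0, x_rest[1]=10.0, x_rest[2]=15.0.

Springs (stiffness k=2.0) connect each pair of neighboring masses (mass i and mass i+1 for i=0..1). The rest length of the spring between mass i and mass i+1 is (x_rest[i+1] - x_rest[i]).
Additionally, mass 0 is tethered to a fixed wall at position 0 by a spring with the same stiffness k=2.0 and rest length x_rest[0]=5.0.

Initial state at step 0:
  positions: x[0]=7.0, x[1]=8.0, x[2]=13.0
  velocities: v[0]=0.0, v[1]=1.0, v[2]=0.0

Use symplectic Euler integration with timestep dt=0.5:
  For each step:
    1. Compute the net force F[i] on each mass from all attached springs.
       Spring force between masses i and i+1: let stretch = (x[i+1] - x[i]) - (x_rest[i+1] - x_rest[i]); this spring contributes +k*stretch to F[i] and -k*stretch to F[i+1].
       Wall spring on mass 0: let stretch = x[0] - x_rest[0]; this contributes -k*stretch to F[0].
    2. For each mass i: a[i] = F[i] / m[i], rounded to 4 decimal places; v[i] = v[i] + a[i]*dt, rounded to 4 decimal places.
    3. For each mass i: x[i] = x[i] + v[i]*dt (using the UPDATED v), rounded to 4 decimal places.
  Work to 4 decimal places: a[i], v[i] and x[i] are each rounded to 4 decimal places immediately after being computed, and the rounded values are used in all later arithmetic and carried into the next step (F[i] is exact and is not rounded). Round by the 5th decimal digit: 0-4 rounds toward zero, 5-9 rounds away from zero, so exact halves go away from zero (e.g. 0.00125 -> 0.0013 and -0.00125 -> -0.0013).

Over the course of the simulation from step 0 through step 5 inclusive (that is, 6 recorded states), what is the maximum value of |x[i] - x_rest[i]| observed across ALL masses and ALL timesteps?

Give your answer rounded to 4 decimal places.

Step 0: x=[7.0000 8.0000 13.0000] v=[0.0000 1.0000 0.0000]
Step 1: x=[4.0000 10.5000 13.0000] v=[-6.0000 5.0000 0.0000]
Step 2: x=[2.2500 11.0000 14.2500] v=[-3.5000 1.0000 2.5000]
Step 3: x=[3.7500 8.7500 16.3750] v=[3.0000 -4.5000 4.2500]
Step 4: x=[5.8750 7.8125 17.1875] v=[4.2500 -1.8750 1.6250]
Step 5: x=[6.0313 10.5938 15.8125] v=[0.3125 5.5625 -2.7500]
Max displacement = 2.7500

Answer: 2.7500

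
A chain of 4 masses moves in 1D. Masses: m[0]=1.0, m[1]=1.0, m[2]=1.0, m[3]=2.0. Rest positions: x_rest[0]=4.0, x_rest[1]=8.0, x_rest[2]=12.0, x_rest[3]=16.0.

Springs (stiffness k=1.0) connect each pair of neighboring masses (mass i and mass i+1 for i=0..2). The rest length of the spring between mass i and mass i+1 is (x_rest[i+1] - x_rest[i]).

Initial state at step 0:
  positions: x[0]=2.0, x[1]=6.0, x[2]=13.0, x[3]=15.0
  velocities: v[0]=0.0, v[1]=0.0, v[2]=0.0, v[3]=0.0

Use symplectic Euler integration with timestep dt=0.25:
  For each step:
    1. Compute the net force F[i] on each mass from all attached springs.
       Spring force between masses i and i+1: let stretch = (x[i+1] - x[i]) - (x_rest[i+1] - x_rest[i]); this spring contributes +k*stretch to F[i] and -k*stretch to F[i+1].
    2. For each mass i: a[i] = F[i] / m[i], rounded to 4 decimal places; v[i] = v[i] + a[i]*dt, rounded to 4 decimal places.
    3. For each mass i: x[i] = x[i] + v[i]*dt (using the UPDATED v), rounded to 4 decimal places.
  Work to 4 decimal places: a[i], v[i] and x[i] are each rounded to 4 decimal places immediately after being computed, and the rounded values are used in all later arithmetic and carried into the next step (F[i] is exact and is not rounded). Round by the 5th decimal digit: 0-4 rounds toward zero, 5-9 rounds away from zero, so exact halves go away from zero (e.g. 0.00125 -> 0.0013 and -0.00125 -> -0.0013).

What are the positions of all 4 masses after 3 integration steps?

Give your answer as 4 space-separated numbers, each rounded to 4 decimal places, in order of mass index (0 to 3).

Step 0: x=[2.0000 6.0000 13.0000 15.0000] v=[0.0000 0.0000 0.0000 0.0000]
Step 1: x=[2.0000 6.1875 12.6875 15.0625] v=[0.0000 0.7500 -1.2500 0.2500]
Step 2: x=[2.0117 6.5195 12.1172 15.1758] v=[0.0469 1.3281 -2.2813 0.4531]
Step 3: x=[2.0552 6.9197 11.3882 15.3185] v=[0.1739 1.6006 -2.9161 0.5708]

Answer: 2.0552 6.9197 11.3882 15.3185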